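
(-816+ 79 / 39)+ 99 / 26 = -4861 / 6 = -810.17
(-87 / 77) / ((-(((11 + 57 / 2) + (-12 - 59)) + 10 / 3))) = -522 / 13013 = -0.04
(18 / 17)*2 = 36 / 17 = 2.12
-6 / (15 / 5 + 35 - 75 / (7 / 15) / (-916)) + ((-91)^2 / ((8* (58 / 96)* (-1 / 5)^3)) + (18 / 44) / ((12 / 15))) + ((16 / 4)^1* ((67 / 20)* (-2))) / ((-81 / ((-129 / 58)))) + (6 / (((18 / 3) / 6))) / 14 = -214163.75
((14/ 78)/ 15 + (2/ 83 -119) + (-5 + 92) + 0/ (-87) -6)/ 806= -1843339/ 39135330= -0.05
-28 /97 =-0.29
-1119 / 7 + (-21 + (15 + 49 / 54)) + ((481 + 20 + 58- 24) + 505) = 330769 / 378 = 875.05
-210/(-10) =21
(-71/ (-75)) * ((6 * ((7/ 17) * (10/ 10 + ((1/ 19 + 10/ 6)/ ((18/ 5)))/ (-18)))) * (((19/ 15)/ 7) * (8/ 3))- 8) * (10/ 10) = -30090368/ 4647375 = -6.47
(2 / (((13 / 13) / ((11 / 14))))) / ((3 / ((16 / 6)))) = 88 / 63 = 1.40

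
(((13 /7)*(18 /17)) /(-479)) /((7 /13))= -3042 /399007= -0.01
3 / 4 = 0.75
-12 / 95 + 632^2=37945268 / 95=399423.87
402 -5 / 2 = 799 / 2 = 399.50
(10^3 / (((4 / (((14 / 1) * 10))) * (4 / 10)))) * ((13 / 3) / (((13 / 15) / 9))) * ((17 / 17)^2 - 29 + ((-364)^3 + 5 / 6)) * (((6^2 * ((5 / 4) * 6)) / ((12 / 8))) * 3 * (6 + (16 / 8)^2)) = -1025459994431250000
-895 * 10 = -8950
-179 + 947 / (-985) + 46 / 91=-16085532 / 89635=-179.46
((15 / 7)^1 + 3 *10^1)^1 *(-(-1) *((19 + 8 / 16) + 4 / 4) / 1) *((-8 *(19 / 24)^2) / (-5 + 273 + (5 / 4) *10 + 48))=-370025 / 36792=-10.06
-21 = -21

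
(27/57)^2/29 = 81/10469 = 0.01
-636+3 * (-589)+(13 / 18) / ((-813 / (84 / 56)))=-23443681 / 9756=-2403.00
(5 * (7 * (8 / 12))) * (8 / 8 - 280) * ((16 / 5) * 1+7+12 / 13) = -72411.23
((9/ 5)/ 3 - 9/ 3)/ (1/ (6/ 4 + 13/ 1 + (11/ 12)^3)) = -26387/ 720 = -36.65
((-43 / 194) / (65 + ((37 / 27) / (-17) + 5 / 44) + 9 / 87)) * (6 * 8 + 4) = -654794712 / 3700490927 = -0.18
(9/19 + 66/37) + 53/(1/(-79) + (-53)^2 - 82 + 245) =375550430/165055261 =2.28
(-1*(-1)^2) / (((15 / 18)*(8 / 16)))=-12 / 5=-2.40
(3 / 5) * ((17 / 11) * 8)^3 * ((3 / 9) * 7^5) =42277268992 / 6655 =6352707.59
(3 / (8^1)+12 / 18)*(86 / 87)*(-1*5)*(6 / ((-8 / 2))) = 7.72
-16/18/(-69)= 8/621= 0.01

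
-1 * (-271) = 271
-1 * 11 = -11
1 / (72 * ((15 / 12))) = 1 / 90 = 0.01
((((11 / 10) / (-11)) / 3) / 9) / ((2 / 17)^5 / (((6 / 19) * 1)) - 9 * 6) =1419857 / 20701487700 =0.00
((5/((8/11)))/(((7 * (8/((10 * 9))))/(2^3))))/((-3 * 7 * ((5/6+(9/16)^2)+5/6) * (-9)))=17600/74627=0.24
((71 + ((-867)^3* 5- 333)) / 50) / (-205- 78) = 3258572077 / 14150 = 230287.78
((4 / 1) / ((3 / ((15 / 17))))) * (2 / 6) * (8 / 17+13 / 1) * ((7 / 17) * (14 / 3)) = 448840 / 44217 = 10.15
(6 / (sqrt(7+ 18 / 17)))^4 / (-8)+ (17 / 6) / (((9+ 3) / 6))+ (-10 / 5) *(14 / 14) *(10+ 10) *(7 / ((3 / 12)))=-252498103 / 225228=-1121.08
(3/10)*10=3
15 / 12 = 5 / 4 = 1.25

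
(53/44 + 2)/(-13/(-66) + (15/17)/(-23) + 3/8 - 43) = -330786/4383551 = -0.08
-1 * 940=-940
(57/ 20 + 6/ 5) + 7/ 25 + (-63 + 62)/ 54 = 11641/ 2700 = 4.31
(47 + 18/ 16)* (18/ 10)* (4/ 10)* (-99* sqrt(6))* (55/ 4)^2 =-41507235* sqrt(6)/ 64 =-1588617.91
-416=-416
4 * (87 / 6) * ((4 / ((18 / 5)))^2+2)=15196 / 81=187.60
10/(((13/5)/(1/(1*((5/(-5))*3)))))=-50/39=-1.28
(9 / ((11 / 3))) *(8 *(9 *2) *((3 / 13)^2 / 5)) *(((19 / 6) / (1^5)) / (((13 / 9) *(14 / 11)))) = 6.48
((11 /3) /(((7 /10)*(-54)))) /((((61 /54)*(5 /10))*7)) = -220 /8967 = -0.02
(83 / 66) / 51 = 83 / 3366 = 0.02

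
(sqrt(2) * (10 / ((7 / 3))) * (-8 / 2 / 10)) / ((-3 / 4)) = 16 * sqrt(2) / 7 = 3.23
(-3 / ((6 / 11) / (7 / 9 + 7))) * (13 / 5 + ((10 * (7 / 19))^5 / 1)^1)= -216516025033 / 7428297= -29147.46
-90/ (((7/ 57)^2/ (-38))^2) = -1371857889960/ 2401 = -571369383.57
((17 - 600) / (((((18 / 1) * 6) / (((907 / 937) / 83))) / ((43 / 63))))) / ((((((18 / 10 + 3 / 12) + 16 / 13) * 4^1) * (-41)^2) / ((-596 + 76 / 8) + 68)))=1532626782115 / 1517500100380824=0.00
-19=-19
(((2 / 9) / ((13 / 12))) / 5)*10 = 16 / 39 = 0.41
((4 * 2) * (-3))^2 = 576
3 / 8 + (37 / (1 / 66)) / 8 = 2445 / 8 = 305.62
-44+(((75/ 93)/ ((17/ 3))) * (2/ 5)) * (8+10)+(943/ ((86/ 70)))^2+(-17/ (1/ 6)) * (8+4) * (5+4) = 563300803255/ 974423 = 578086.52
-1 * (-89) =89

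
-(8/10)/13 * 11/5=-44/325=-0.14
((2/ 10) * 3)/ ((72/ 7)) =7/ 120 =0.06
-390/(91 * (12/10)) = -25/7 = -3.57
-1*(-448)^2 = -200704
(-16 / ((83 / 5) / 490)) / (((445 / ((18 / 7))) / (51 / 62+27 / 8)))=-2623320 / 228997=-11.46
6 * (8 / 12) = 4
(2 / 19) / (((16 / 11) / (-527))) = -5797 / 152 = -38.14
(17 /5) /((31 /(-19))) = -323 /155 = -2.08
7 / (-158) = -7 / 158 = -0.04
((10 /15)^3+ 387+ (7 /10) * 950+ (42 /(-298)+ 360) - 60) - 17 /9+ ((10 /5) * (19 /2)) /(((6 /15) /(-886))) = -163875833 /4023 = -40734.73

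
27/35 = 0.77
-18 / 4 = -9 / 2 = -4.50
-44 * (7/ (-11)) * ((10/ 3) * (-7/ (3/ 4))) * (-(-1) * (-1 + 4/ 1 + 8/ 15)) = -3077.93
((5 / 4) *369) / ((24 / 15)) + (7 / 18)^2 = 747617 / 2592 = 288.43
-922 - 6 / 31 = -28588 / 31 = -922.19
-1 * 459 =-459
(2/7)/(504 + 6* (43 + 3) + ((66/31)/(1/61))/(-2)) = 62/155169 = 0.00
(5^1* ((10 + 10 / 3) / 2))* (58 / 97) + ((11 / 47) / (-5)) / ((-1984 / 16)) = 169015201 / 8479740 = 19.93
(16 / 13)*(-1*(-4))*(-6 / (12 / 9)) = -288 / 13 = -22.15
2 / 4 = 1 / 2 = 0.50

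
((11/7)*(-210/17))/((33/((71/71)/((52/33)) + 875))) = -227665/442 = -515.08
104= 104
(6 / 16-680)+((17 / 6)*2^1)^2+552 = -6877 / 72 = -95.51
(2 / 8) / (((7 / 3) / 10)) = 15 / 14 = 1.07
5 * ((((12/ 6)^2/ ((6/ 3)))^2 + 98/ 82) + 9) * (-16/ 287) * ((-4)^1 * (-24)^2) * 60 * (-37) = -20238702.54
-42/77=-6/11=-0.55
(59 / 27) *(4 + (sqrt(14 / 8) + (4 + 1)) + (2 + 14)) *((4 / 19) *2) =236 *sqrt(7) / 513 + 11800 / 513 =24.22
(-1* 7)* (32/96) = -2.33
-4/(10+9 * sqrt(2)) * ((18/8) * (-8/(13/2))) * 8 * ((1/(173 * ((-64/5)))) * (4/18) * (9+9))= 1800/69719 - 1620 * sqrt(2)/69719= -0.01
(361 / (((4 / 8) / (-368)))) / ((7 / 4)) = -151826.29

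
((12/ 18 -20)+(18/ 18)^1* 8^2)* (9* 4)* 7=11256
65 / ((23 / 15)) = 42.39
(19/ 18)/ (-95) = -1/ 90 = -0.01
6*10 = 60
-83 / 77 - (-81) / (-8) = -6901 / 616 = -11.20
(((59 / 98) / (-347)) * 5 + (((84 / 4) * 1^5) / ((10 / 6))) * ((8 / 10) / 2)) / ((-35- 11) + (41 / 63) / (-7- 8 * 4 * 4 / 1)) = -1039403583 / 9503972590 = -0.11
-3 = -3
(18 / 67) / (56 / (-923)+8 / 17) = 47073 / 71824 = 0.66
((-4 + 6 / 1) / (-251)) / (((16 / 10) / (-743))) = 3715 / 1004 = 3.70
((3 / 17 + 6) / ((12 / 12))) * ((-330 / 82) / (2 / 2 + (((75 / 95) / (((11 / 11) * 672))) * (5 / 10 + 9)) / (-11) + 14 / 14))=-85377600 / 6866147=-12.43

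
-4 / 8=-1 / 2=-0.50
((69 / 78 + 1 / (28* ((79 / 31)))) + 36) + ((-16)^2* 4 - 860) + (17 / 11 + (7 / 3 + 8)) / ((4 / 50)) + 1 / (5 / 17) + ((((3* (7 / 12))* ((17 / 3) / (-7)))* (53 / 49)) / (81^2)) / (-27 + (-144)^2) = 61231445917283773 / 173566648325070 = 352.78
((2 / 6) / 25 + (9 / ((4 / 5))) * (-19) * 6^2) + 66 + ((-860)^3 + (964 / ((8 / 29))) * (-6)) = -47706344699 / 75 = -636084595.99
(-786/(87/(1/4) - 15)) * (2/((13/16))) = -8384/1443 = -5.81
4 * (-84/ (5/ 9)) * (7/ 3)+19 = -6961/ 5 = -1392.20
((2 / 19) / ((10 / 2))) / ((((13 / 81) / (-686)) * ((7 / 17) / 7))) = -1889244 / 1235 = -1529.75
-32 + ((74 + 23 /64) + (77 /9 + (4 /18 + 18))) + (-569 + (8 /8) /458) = -65933621 /131904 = -499.86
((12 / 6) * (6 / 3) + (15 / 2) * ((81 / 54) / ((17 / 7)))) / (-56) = -587 / 3808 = -0.15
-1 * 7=-7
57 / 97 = 0.59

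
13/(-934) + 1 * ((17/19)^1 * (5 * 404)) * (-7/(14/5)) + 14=-79935703/17746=-4504.43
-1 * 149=-149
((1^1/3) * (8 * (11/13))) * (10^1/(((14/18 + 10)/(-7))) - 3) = -27016/1261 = -21.42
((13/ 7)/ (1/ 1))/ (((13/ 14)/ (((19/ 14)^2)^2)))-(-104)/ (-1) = -1867311/ 19208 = -97.22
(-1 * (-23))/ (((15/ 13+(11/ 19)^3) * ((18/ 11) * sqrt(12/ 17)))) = 22559251 * sqrt(51)/ 12980304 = 12.41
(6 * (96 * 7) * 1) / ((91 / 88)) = 50688 / 13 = 3899.08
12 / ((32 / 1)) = 3 / 8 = 0.38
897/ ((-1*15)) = -299/ 5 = -59.80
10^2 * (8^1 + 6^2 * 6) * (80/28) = 64000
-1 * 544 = -544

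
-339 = -339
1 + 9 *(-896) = -8063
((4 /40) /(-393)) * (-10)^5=10000 /393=25.45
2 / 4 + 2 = 5 / 2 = 2.50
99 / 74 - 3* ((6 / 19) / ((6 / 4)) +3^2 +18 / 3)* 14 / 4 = -111336 / 703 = -158.37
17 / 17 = 1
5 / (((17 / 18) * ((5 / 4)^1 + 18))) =360 / 1309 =0.28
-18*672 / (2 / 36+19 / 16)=-1741824 / 179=-9730.86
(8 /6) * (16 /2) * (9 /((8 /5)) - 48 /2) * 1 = -196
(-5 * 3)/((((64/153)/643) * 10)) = -295137/128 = -2305.76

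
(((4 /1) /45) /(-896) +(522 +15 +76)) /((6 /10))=6179039 /6048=1021.67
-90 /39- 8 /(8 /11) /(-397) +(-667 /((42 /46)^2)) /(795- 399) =-3875964535 /901296396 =-4.30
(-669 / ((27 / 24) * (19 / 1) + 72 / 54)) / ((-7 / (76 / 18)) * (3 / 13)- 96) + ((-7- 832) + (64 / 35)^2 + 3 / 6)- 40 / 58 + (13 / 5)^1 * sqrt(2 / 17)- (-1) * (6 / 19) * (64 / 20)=-833.64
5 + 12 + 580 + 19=616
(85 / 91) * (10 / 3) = 850 / 273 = 3.11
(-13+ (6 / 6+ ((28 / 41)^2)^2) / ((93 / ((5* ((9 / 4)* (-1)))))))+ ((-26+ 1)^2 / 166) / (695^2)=-7387550727542091 / 561907469068052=-13.15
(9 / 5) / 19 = 9 / 95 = 0.09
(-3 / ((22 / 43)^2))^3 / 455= -170676802323 / 51587856320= -3.31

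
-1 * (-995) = 995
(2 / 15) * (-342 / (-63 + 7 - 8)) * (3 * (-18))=-1539 / 40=-38.48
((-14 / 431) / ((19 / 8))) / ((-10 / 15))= 0.02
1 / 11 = 0.09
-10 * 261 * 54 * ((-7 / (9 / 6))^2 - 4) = -2505600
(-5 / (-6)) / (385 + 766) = 5 / 6906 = 0.00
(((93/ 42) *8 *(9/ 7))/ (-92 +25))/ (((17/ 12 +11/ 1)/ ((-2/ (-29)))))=-26784/ 14185843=-0.00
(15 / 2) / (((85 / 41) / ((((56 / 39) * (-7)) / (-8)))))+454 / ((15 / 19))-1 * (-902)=9823087 / 6630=1481.61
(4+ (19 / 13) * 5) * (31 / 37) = 4557 / 481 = 9.47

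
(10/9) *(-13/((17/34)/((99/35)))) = -572/7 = -81.71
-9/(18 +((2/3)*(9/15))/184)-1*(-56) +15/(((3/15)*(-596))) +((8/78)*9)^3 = 3603340345/64161188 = 56.16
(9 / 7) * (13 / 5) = 117 / 35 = 3.34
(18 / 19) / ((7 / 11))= 198 / 133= 1.49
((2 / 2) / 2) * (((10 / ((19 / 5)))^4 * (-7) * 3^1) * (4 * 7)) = -1837500000 / 130321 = -14099.80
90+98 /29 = 2708 /29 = 93.38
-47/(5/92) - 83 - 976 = -9619/5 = -1923.80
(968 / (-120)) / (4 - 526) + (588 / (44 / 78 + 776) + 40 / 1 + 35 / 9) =5295503033 / 118569690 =44.66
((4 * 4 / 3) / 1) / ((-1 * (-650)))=8 / 975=0.01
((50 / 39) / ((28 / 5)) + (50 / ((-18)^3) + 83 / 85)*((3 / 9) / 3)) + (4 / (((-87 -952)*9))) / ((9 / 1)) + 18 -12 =1336444207997 / 210914236260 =6.34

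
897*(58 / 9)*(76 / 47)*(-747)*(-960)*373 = 117514697264640 / 47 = 2500312707758.30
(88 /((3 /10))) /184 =110 /69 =1.59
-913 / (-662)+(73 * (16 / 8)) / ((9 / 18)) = 194217 / 662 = 293.38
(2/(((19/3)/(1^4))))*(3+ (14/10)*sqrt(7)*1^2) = 18/19+ 42*sqrt(7)/95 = 2.12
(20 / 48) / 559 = 5 / 6708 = 0.00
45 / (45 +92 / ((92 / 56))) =0.45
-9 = -9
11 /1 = 11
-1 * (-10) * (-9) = -90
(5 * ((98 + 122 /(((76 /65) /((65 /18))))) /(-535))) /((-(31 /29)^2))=273120637 /70333668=3.88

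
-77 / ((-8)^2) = -77 / 64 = -1.20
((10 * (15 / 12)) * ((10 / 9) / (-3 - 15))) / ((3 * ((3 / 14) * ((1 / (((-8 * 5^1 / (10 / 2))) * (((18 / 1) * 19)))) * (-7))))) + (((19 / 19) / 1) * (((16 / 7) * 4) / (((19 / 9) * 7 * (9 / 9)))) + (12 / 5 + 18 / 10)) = -175073089 / 377055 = -464.32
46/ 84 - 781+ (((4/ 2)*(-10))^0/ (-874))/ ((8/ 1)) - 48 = -121643341/ 146832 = -828.45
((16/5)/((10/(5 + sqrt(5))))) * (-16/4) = -32/5-32 * sqrt(5)/25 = -9.26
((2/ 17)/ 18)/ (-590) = -1/ 90270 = -0.00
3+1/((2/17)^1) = 23/2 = 11.50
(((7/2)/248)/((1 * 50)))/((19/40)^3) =560/212629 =0.00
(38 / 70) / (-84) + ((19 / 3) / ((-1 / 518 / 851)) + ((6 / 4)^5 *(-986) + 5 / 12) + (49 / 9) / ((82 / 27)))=-1349726190961 / 482160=-2799332.57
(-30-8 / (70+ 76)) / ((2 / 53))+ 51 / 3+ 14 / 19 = -1080078 / 1387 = -778.72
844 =844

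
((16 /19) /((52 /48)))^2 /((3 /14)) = 2.82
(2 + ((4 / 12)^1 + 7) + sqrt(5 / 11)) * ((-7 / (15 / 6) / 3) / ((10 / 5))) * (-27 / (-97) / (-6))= 21 * sqrt(55) / 10670 + 98 / 485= 0.22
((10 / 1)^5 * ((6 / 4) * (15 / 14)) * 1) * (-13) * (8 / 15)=-7800000 / 7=-1114285.71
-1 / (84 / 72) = -6 / 7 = -0.86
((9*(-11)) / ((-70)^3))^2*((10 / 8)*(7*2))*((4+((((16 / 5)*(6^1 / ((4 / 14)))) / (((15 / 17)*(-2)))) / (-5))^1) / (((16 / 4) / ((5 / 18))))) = 395307 / 336140000000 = 0.00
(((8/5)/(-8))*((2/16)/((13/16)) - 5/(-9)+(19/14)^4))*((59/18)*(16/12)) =-217545803/60678072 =-3.59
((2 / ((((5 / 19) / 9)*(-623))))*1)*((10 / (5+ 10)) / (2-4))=114 / 3115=0.04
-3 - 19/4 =-31/4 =-7.75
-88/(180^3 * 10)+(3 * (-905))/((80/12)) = -407.25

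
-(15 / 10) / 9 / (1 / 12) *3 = -6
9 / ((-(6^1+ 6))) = -3 / 4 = -0.75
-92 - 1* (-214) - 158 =-36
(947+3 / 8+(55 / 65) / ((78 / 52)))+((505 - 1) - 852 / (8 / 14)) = -12187 / 312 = -39.06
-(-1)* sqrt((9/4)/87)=sqrt(87)/58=0.16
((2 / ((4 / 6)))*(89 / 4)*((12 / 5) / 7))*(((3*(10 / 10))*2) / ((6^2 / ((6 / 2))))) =801 / 70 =11.44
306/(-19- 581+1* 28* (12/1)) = -51/44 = -1.16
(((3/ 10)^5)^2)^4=12157665459056928801/ 10000000000000000000000000000000000000000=0.00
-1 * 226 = -226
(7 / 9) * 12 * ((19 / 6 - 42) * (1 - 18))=6161.56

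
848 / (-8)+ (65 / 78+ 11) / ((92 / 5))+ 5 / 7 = -404339 / 3864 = -104.64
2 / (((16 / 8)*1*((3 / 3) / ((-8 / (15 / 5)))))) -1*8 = -32 / 3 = -10.67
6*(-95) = -570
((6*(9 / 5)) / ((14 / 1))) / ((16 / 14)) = 27 / 40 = 0.68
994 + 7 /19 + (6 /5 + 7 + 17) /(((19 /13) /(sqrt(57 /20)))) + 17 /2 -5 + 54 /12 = 819* sqrt(285) /475 + 19045 /19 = 1031.48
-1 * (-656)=656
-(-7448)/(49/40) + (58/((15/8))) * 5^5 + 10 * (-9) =307970/3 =102656.67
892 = 892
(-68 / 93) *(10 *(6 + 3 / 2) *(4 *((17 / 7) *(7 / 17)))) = -6800 / 31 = -219.35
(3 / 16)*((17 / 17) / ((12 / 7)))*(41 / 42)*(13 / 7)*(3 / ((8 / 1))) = 533 / 7168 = 0.07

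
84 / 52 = 21 / 13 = 1.62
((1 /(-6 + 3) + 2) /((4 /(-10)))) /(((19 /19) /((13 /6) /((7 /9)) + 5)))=-2725 /84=-32.44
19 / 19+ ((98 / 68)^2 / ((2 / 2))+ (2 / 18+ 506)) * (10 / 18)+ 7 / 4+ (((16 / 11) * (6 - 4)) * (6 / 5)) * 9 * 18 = 1095148391 / 1287495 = 850.60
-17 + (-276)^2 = 76159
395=395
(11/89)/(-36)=-11/3204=-0.00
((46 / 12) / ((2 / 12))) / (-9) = -23 / 9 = -2.56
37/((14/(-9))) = -333/14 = -23.79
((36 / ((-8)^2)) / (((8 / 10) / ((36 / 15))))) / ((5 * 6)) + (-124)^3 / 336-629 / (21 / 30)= -22085251 / 3360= -6572.99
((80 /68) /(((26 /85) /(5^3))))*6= 37500 /13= 2884.62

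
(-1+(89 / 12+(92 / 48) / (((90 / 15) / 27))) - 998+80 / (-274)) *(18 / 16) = -9698781 / 8768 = -1106.16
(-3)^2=9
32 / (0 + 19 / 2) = 64 / 19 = 3.37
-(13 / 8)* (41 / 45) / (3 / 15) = -533 / 72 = -7.40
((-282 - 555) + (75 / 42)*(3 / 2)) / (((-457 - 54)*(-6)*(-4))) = 0.07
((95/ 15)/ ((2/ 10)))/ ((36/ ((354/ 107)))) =5605/ 1926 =2.91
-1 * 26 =-26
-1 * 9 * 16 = -144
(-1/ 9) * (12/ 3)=-0.44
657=657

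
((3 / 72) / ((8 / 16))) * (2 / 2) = 1 / 12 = 0.08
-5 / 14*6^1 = -15 / 7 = -2.14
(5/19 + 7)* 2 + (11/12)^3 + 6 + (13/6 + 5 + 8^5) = 1076773481/32832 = 32796.46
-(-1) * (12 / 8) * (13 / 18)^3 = 0.57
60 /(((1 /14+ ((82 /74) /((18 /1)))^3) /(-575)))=-14268220696800 /29637319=-481427.51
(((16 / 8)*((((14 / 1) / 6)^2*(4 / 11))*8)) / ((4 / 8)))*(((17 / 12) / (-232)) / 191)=-3332 / 1645083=-0.00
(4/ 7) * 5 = 20/ 7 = 2.86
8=8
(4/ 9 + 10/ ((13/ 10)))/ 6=476/ 351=1.36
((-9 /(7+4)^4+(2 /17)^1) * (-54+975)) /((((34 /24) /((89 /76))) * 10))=7163025003 /803937310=8.91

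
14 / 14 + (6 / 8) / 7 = 31 / 28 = 1.11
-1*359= -359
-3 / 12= -1 / 4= -0.25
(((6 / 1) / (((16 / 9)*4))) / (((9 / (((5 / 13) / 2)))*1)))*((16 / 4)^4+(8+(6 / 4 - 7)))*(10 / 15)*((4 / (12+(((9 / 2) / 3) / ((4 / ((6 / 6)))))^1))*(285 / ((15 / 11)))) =209.89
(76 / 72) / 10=19 / 180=0.11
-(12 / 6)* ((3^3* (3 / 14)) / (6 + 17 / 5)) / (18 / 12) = -270 / 329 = -0.82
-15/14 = -1.07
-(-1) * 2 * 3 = 6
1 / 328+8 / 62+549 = 5583575 / 10168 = 549.13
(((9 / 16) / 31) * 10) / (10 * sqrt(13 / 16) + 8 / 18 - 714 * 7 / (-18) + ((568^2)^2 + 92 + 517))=189697183814520 / 108816160264540497937000501 - 18225 * sqrt(13) / 435264641058161991748002004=0.00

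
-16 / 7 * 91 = -208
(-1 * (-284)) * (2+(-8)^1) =-1704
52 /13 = 4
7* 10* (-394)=-27580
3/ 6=1/ 2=0.50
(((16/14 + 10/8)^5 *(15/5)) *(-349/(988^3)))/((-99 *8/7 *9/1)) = 471193662343/5633903277444169728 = 0.00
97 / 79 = 1.23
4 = 4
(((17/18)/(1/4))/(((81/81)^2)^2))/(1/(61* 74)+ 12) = 0.31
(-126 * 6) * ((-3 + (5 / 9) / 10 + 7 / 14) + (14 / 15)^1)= 5712 / 5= 1142.40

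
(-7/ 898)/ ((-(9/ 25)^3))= 0.17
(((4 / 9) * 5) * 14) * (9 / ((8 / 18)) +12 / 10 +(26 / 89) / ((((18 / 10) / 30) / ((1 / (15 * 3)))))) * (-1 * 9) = -14505218 / 2403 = -6036.30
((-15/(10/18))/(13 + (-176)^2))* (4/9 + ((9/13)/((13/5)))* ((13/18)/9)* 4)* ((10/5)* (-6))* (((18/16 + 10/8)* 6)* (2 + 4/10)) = 20088/106015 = 0.19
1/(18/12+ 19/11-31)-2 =-1244/611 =-2.04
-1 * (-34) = 34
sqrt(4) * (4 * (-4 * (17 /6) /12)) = -68 /9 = -7.56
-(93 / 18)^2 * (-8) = 1922 / 9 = 213.56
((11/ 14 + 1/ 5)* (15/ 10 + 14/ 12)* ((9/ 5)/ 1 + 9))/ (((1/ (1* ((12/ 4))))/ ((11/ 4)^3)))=2479653/ 1400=1771.18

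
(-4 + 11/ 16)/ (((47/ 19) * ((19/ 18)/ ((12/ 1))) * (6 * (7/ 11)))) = -5247/ 1316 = -3.99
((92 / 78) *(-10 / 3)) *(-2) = 920 / 117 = 7.86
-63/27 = -7/3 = -2.33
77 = 77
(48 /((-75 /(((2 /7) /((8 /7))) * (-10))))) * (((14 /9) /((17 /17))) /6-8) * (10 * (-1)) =3344 /27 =123.85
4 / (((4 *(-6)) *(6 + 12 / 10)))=-5 / 216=-0.02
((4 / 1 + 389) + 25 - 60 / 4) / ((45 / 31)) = 12493 / 45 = 277.62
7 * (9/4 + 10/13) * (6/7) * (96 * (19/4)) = 107388/13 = 8260.62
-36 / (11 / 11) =-36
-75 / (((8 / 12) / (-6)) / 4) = 2700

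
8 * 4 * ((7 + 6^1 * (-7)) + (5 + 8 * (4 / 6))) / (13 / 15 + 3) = -5920 / 29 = -204.14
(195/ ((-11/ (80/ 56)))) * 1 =-1950/ 77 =-25.32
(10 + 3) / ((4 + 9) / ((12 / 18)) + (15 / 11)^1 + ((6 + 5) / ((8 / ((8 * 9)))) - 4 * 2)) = 0.12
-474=-474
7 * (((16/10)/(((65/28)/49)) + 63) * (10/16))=220157/520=423.38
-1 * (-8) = 8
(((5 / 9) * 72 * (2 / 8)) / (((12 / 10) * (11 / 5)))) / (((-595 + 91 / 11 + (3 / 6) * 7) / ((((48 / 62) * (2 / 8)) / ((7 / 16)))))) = -8000 / 2784327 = -0.00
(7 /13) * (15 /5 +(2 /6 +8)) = 238 /39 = 6.10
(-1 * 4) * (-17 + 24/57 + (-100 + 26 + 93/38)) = 6698/19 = 352.53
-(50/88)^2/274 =-625/530464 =-0.00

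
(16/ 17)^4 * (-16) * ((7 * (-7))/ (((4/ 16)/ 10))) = 24607.09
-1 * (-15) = 15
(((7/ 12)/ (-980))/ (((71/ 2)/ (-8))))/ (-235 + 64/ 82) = -41/ 71590365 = -0.00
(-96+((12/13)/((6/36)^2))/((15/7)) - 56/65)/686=-2644/22295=-0.12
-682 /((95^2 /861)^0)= -682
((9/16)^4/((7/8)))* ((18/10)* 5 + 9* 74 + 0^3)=4428675/57344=77.23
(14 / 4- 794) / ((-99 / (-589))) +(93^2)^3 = 646990178745.92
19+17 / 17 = 20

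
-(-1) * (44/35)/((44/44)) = 1.26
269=269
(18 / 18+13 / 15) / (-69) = -28 / 1035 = -0.03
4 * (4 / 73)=16 / 73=0.22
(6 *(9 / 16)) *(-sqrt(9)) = -81 / 8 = -10.12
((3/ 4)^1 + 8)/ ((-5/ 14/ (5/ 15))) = -49/ 6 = -8.17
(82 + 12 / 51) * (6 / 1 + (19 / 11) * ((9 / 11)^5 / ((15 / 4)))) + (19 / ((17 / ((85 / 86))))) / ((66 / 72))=3292596473082 / 6475055455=508.50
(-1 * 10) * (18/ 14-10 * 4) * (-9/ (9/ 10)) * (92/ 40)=-62330/ 7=-8904.29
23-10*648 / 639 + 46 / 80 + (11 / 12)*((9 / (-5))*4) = 19409 / 2840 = 6.83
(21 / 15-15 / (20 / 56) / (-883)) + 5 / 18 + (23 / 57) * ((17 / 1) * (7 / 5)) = 17105773 / 1509930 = 11.33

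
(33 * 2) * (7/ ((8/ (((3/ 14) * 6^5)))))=96228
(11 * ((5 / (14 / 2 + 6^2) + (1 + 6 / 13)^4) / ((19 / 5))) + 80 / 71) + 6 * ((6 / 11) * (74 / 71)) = 329542436968 / 18224117197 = 18.08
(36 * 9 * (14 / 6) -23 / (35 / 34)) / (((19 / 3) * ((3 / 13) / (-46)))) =-23090.89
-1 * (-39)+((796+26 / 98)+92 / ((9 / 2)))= 377368 / 441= 855.71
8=8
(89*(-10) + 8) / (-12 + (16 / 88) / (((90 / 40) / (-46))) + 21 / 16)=1397088 / 22817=61.23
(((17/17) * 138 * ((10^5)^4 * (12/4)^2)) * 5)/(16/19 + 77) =3933000000000000000000000/493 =7977687626774847870182.56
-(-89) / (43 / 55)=4895 / 43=113.84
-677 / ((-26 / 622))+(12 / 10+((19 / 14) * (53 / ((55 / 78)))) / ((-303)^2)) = 2480881360586 / 153168015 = 16197.12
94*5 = 470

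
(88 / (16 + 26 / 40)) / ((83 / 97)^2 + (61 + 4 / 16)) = 66239360 / 776809413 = 0.09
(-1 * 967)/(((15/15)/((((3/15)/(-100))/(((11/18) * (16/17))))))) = 147951/44000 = 3.36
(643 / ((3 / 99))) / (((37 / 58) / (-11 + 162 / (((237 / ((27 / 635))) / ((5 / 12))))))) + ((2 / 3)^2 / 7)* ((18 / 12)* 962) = -76985105297 / 210693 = -365389.95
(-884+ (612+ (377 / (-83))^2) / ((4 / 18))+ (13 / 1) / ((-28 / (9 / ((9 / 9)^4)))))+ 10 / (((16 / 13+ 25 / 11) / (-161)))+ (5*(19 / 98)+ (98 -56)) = 1043181577505 / 676472244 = 1542.09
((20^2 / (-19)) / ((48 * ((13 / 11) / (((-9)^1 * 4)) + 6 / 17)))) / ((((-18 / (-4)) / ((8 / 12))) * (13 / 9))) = -14960 / 106457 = -0.14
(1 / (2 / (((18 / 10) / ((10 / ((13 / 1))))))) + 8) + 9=18.17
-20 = -20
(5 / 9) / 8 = 5 / 72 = 0.07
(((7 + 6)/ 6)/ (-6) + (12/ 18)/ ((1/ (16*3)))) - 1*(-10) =1499/ 36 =41.64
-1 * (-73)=73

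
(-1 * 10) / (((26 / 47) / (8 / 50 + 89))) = -104763 / 65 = -1611.74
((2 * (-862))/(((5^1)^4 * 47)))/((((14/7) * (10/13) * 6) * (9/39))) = -72839/2643750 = -0.03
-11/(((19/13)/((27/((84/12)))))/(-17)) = 65637/133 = 493.51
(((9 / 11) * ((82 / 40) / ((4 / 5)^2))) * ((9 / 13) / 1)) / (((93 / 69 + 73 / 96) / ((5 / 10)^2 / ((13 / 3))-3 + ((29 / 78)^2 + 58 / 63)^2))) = -1.57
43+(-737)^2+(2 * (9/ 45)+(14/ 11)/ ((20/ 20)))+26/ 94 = 1404208059/ 2585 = 543213.95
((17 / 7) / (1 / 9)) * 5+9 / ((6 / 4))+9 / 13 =10554 / 91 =115.98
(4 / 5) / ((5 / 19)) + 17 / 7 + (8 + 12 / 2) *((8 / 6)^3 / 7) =48239 / 4725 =10.21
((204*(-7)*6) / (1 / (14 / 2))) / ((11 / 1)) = -59976 / 11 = -5452.36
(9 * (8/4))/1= 18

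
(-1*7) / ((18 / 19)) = -133 / 18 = -7.39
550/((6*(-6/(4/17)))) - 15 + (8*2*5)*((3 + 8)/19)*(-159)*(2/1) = -42869575/2907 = -14747.02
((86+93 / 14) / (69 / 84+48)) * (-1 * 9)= -23346 / 1367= -17.08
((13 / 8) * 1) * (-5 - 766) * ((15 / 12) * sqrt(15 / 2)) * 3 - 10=-150345 * sqrt(30) / 64 - 10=-12876.77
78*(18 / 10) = 702 / 5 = 140.40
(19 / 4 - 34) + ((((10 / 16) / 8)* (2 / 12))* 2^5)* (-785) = -1069 / 3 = -356.33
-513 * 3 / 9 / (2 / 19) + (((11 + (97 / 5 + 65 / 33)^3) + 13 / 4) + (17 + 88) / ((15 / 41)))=8435.52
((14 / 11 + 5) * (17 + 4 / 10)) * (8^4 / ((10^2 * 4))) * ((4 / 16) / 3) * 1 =128064 / 1375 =93.14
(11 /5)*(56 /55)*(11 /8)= 77 /25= 3.08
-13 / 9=-1.44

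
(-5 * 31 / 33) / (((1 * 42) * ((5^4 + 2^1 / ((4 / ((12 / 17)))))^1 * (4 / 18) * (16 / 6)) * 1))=-7905 / 26194784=-0.00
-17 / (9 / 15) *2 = -170 / 3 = -56.67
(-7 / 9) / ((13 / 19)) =-133 / 117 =-1.14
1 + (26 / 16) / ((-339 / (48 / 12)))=665 / 678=0.98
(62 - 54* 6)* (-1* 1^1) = 262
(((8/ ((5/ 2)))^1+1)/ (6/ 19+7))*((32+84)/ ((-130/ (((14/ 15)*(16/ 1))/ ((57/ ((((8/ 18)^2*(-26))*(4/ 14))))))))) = 831488/ 4222125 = 0.20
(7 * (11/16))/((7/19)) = 209/16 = 13.06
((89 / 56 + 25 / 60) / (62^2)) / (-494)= -337 / 319021248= -0.00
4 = 4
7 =7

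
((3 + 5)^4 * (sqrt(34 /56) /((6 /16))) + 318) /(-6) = -8192 * sqrt(119) /63-53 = -1471.48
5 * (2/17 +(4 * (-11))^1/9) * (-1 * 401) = 9566.34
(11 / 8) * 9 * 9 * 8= 891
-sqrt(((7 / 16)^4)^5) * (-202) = 28530000149 / 549755813888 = 0.05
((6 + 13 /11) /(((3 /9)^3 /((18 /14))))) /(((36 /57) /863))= 104924403 /308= 340663.65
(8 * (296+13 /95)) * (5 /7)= 32152 /19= 1692.21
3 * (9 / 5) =27 / 5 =5.40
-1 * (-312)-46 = 266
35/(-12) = -35/12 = -2.92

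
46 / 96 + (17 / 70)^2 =31643 / 58800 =0.54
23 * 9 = 207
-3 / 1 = -3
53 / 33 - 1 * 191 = -6250 / 33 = -189.39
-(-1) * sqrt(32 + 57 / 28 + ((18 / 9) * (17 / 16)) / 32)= sqrt(427777) / 112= 5.84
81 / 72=1.12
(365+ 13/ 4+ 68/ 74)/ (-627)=-4967/ 8436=-0.59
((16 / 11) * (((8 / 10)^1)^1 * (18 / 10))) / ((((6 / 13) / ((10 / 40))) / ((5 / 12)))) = 26 / 55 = 0.47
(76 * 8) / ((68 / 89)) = 13528 / 17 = 795.76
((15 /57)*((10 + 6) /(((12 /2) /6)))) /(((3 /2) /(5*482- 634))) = 94720 /19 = 4985.26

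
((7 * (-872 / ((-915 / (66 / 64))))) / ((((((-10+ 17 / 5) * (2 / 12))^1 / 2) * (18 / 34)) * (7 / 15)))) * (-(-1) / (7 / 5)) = -46325 / 1281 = -36.16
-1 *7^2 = -49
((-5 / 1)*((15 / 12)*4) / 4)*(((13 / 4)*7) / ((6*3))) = -2275 / 288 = -7.90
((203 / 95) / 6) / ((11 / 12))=406 / 1045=0.39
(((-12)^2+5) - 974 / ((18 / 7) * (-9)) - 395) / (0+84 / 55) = -908435 / 6804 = -133.51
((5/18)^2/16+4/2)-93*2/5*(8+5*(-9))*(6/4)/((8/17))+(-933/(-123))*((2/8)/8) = 4389.52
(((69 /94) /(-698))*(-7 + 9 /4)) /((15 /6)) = 1311 /656120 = 0.00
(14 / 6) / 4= 7 / 12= 0.58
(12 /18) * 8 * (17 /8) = 11.33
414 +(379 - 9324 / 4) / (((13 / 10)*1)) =-14138 / 13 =-1087.54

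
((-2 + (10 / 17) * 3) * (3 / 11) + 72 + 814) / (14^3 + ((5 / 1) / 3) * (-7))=497010 / 1532839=0.32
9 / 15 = 3 / 5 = 0.60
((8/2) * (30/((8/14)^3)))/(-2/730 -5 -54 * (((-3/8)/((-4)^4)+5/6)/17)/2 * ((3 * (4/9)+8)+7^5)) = -8172729600/282403672721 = -0.03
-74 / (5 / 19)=-1406 / 5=-281.20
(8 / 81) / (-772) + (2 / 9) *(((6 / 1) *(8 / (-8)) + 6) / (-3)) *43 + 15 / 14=234467 / 218862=1.07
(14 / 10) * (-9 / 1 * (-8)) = 504 / 5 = 100.80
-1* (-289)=289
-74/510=-37/255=-0.15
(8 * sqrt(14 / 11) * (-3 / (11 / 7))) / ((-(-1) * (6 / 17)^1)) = -476 * sqrt(154) / 121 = -48.82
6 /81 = 2 /27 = 0.07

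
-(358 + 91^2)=-8639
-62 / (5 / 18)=-1116 / 5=-223.20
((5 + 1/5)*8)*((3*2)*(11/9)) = 305.07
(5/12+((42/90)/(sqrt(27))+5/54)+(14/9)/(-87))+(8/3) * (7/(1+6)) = 7 * sqrt(3)/135+1099/348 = 3.25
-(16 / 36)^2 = -16 / 81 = -0.20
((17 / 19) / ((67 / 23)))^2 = 152881 / 1620529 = 0.09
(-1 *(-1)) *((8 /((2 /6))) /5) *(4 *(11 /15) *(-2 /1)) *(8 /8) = -704 /25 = -28.16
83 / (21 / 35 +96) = 415 / 483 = 0.86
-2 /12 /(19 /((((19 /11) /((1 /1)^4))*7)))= -0.11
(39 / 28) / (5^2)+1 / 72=0.07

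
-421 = -421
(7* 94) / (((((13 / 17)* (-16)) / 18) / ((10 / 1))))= -251685 / 26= -9680.19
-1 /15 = -0.07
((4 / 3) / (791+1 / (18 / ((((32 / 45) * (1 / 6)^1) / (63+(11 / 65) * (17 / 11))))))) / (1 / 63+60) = 0.00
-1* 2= -2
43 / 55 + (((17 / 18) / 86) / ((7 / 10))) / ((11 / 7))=33707 / 42570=0.79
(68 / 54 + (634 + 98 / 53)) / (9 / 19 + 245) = 787379 / 303372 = 2.60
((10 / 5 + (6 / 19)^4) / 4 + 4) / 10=1173537 / 2606420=0.45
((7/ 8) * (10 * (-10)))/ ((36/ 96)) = -700/ 3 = -233.33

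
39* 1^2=39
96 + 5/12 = 1157/12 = 96.42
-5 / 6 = -0.83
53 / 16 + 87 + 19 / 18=13157 / 144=91.37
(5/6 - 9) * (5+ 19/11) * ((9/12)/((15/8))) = -3626/165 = -21.98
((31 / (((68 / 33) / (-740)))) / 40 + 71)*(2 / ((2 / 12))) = -84585 / 34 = -2487.79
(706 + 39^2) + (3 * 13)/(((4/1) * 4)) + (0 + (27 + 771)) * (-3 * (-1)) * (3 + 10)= 533623/16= 33351.44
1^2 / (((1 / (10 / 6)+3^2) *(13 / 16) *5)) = 1 / 39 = 0.03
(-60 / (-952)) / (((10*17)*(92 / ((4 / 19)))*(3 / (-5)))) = -5 / 3536204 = -0.00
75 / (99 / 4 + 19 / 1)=12 / 7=1.71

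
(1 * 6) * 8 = 48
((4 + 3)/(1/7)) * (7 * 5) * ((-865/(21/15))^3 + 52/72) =-404509139386.39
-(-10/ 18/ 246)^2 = -25/ 4901796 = -0.00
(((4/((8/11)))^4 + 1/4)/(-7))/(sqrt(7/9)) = -43935 * sqrt(7)/784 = -148.27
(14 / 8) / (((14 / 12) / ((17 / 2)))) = 51 / 4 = 12.75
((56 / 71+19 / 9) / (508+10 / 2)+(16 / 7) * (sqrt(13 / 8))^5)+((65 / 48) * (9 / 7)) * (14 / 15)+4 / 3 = 10.66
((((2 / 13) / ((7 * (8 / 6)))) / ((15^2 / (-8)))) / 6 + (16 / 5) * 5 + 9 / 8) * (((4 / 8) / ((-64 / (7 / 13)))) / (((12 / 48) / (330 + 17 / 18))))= -95.36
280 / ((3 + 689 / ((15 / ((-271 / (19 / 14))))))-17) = -1425 / 46751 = -0.03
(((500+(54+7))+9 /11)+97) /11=59.89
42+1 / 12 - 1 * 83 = -491 / 12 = -40.92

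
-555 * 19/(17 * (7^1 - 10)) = 3515/17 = 206.76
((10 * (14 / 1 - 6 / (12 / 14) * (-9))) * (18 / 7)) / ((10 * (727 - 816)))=-198 / 89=-2.22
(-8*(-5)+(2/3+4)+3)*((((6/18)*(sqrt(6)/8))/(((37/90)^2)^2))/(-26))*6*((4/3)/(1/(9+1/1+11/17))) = -7257195000*sqrt(6)/31860737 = -557.94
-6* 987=-5922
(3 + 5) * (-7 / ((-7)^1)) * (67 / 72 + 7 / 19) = 1777 / 171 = 10.39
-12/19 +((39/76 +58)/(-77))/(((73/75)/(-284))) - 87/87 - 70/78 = 912996971/4165161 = 219.20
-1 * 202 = -202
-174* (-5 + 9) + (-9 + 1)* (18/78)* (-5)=-8928/13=-686.77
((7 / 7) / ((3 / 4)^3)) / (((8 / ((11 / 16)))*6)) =11 / 324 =0.03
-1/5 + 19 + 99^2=49099/5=9819.80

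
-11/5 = -2.20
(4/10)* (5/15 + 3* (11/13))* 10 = 11.49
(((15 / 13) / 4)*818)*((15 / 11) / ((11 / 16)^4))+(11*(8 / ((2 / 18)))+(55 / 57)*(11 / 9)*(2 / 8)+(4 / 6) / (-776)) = 465192876188903 / 208365529086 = 2232.58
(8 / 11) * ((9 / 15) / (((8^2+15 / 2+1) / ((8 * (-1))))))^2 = 18432 / 5781875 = 0.00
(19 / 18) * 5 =95 / 18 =5.28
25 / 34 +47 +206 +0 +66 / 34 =255.68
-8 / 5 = -1.60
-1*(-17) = 17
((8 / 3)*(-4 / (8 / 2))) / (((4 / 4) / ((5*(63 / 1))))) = -840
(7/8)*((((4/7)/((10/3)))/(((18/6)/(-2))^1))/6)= -1/60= -0.02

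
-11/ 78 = -0.14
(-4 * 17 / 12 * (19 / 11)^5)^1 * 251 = -10565514433 / 483153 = -21867.84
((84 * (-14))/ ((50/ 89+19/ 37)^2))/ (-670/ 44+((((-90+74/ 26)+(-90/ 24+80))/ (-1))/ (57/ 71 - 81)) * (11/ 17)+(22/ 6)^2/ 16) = 4236473035458728064/ 60295266438953603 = 70.26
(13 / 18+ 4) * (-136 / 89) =-5780 / 801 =-7.22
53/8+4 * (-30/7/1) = -589/56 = -10.52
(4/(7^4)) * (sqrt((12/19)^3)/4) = 24 * sqrt(57)/866761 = 0.00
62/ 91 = 0.68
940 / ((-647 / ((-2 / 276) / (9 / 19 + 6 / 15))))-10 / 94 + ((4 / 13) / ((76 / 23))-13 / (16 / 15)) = -8388884160211 / 688250059536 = -12.19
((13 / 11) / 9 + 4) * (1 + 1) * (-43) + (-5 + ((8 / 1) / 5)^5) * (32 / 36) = -12045574 / 34375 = -350.42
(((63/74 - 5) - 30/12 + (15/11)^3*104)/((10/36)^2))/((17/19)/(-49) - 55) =-636447423276/10510540975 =-60.55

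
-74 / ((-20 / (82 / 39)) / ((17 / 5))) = 25789 / 975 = 26.45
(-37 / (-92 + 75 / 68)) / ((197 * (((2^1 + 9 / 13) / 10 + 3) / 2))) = 7696 / 6088285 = 0.00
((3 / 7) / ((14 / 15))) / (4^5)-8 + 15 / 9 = -1906553 / 301056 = -6.33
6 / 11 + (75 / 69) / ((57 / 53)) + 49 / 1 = 729070 / 14421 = 50.56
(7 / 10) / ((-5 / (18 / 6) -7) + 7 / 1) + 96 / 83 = 3057 / 4150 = 0.74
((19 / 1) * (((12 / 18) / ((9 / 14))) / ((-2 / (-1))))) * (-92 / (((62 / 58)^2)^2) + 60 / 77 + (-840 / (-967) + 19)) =-130157430167626 / 265234307679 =-490.73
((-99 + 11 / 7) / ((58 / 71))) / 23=-24211 / 4669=-5.19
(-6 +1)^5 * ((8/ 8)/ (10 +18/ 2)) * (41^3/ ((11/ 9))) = -1938403125/ 209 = -9274656.10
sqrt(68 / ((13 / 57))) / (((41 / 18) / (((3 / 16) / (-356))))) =-27 *sqrt(12597) / 758992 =-0.00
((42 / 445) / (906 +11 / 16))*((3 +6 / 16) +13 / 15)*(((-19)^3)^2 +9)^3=59360953925537122466407520 / 1291123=45976219094181671665.99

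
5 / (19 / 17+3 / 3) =85 / 36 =2.36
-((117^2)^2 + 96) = -187388817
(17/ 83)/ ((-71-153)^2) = 17/ 4164608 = 0.00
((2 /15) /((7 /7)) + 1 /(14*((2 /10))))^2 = 10609 /44100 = 0.24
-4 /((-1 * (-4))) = -1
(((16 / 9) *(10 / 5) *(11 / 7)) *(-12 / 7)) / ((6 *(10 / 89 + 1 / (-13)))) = -814528 / 18081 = -45.05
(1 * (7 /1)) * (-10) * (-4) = 280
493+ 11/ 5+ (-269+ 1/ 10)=2263/ 10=226.30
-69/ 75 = -23/ 25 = -0.92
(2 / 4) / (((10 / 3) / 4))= 0.60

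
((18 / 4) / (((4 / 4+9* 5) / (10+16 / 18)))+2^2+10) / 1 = 693 / 46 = 15.07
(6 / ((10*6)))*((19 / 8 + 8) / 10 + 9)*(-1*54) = -21681 / 400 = -54.20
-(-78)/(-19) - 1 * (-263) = 4919/19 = 258.89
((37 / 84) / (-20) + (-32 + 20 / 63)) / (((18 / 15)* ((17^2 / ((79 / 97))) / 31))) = -391328159 / 169543584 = -2.31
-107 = -107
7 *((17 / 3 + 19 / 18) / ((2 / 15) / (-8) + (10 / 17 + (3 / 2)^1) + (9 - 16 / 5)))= 20570 / 3441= 5.98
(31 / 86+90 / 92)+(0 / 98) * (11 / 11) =1324 / 989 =1.34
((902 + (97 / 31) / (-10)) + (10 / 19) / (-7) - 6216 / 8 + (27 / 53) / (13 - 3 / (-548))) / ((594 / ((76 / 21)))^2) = 2732195927806 / 590473063486845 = 0.00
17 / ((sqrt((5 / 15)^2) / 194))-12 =9882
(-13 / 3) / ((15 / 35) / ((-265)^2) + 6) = -491575 / 680643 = -0.72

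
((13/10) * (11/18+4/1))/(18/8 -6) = -1079/675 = -1.60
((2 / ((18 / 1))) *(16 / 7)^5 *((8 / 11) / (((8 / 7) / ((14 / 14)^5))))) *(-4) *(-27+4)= 96468992 / 237699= 405.85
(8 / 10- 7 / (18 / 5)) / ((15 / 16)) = -824 / 675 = -1.22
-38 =-38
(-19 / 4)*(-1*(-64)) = -304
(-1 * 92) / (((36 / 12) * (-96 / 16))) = 46 / 9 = 5.11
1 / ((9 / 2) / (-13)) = -26 / 9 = -2.89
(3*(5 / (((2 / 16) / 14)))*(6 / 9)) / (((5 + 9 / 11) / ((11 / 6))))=4235 / 12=352.92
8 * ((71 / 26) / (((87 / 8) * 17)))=2272 / 19227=0.12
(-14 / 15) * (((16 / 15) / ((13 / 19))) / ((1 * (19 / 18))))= -448 / 325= -1.38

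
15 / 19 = 0.79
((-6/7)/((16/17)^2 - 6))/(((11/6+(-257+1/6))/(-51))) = 867/25865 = 0.03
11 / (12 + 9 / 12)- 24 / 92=706 / 1173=0.60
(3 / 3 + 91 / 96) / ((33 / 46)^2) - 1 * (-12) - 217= -478087 / 2376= -201.22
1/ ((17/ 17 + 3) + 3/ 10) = 0.23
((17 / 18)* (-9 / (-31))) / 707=0.00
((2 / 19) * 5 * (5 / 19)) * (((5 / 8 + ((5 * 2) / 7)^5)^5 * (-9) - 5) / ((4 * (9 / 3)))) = -121492495348721491576117085393875 / 95182999722136304849648418816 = -1276.41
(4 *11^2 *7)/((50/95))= 32186/5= 6437.20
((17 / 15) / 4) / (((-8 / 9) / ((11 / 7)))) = -561 / 1120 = -0.50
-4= -4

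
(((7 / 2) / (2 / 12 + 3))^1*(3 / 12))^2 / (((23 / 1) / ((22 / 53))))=4851 / 3520472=0.00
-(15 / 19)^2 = -225 / 361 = -0.62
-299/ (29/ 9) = -2691/ 29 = -92.79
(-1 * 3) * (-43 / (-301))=-3 / 7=-0.43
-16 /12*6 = -8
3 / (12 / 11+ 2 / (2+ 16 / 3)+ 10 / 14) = 231 / 160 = 1.44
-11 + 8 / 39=-421 / 39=-10.79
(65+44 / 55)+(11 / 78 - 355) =-112733 / 390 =-289.06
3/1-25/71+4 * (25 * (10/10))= 7288/71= 102.65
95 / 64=1.48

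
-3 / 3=-1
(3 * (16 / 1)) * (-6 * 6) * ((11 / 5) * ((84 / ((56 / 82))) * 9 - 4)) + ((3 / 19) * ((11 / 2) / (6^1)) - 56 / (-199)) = -4193164.37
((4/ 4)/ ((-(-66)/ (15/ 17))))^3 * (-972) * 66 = -91125/ 594473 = -0.15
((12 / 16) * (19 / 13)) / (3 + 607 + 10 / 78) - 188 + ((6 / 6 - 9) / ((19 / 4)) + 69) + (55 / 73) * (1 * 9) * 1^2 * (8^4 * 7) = 25650322180957 / 132014660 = 194299.04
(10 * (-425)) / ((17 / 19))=-4750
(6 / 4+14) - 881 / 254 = 1528 / 127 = 12.03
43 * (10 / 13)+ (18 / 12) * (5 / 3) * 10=755 / 13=58.08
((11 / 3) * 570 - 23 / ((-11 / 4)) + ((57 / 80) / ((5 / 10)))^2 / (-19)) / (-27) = -12309773 / 158400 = -77.71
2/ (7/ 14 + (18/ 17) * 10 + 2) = 68/ 445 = 0.15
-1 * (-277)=277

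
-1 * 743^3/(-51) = 410172407/51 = 8042596.22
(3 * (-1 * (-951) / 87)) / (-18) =-317 / 174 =-1.82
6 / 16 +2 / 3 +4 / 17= 521 / 408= 1.28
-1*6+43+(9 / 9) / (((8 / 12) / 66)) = 136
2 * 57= 114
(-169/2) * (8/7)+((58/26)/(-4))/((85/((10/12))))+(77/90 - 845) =-940.72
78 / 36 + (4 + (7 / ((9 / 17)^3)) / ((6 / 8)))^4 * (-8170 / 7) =-7488103521017025968396423 / 320275094369454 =-23380224228.05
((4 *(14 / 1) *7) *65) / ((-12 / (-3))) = 6370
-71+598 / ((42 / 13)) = 2396 / 21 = 114.10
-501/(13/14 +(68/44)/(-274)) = -5285049/9736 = -542.84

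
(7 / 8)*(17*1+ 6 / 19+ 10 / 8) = 9877 / 608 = 16.25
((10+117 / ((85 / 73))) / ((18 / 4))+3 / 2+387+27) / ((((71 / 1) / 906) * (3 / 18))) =203330258 / 6035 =33691.84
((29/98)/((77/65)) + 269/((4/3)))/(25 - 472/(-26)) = 39631553/8466612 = 4.68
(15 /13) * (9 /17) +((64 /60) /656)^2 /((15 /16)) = 765909161 /1253815875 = 0.61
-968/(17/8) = -7744/17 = -455.53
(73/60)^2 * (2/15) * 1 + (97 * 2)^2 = 37636.20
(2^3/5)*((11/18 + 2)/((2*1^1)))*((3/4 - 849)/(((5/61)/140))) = -15132026/5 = -3026405.20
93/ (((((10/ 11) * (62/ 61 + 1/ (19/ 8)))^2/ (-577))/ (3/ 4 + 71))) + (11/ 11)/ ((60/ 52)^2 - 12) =-644748893446033903/ 285961569600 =-2254669.72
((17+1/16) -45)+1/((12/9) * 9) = -1337/48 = -27.85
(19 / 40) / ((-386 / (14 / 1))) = -133 / 7720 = -0.02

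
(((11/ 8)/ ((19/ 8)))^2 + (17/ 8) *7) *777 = 34131279/ 2888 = 11818.31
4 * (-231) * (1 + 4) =-4620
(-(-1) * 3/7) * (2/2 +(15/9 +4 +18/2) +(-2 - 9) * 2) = -19/7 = -2.71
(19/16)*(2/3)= 19/24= 0.79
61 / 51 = 1.20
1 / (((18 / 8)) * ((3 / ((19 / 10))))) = 38 / 135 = 0.28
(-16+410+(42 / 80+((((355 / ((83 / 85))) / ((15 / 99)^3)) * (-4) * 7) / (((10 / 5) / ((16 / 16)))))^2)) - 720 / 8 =2950150948877634353 / 1377800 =2141204056378.02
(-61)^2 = 3721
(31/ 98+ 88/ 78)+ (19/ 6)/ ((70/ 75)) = 36977/ 7644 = 4.84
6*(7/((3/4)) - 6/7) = 356/7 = 50.86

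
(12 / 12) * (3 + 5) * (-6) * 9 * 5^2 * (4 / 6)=-7200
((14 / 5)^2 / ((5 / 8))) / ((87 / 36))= 18816 / 3625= 5.19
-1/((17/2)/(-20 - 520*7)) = 7320/17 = 430.59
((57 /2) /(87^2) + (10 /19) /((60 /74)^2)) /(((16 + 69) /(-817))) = -24869996 /3216825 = -7.73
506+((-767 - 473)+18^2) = -410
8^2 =64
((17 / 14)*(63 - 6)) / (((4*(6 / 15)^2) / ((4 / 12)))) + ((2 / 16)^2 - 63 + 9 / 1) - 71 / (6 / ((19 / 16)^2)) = -372257 / 10752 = -34.62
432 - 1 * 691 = -259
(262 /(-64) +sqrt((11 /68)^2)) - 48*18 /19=-510657 /10336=-49.41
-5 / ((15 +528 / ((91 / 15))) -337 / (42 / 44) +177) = 1365 / 20206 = 0.07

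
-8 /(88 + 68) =-2 /39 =-0.05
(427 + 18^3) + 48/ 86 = 269161/ 43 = 6259.56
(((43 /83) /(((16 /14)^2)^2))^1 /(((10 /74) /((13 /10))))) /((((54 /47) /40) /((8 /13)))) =179539577 /2868480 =62.59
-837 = -837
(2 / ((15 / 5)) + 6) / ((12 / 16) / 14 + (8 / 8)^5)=1120 / 177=6.33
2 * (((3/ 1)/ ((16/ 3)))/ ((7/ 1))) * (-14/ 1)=-9/ 4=-2.25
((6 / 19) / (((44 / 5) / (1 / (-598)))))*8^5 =-122880 / 62491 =-1.97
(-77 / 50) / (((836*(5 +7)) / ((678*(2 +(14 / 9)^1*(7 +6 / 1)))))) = -791 / 342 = -2.31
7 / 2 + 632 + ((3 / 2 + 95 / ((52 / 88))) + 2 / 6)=31126 / 39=798.10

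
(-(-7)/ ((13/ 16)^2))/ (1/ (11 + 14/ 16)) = 125.92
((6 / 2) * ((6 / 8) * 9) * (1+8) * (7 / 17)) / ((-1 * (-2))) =5103 / 136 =37.52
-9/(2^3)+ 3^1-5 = -25/8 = -3.12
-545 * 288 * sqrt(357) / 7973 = -371.96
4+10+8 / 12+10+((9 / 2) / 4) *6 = 377 / 12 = 31.42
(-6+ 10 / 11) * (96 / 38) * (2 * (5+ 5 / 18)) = -4480 / 33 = -135.76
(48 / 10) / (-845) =-24 / 4225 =-0.01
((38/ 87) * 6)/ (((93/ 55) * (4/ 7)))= 7315/ 2697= 2.71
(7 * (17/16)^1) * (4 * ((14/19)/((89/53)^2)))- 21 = -3981061/300998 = -13.23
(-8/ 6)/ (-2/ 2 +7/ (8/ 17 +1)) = -50/ 141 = -0.35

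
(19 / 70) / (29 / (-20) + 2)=38 / 77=0.49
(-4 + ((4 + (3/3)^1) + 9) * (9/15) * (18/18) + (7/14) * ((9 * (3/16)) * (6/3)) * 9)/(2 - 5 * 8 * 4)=-1567/12640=-0.12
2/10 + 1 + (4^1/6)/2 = 23/15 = 1.53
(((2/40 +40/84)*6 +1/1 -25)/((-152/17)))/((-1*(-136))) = 1459/85120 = 0.02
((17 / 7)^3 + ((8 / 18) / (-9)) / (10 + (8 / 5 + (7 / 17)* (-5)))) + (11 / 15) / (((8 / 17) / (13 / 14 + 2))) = 34036191691 / 1802561040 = 18.88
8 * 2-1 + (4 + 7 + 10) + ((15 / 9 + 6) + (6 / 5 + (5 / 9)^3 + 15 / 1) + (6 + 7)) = 266224 / 3645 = 73.04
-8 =-8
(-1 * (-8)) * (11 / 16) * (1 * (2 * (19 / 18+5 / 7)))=2453 / 126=19.47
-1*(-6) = 6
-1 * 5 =-5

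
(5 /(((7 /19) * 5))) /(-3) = -19 /21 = -0.90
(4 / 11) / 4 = 1 / 11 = 0.09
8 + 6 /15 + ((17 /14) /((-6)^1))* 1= 3443 /420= 8.20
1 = 1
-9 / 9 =-1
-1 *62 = -62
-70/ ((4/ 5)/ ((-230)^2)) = -4628750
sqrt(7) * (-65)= -65 * sqrt(7)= -171.97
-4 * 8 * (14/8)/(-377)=56/377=0.15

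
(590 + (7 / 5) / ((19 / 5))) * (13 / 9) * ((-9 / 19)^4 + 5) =31991474762 / 7428297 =4306.70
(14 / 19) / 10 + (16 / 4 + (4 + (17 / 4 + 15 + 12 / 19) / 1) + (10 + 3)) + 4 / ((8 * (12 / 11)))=94423 / 2280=41.41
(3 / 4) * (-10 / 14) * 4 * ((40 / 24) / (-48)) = 25 / 336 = 0.07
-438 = -438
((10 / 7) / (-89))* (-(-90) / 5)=-180 / 623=-0.29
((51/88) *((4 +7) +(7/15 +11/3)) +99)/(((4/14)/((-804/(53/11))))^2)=1032602735241/28090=36760510.33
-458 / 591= -0.77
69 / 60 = 23 / 20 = 1.15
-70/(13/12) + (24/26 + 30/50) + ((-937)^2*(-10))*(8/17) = -4565508517/1105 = -4131681.92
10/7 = 1.43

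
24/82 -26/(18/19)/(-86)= 19415/31734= 0.61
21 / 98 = 3 / 14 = 0.21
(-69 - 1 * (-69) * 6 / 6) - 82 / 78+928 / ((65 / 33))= 91667 / 195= 470.09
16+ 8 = 24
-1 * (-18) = 18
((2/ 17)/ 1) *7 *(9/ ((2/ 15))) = 945/ 17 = 55.59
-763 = -763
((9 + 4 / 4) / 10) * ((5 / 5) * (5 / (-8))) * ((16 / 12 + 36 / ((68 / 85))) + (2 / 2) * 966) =-15185 / 24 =-632.71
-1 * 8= -8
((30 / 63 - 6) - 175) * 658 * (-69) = 8196142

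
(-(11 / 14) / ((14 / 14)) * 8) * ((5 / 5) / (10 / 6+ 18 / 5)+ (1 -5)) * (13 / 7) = 24596 / 553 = 44.48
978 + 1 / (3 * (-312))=915407 / 936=978.00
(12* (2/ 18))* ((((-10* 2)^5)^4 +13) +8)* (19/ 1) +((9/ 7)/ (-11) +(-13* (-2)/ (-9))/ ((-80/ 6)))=4090844501333333333333334152767/ 1540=2656392533333333333333334000.00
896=896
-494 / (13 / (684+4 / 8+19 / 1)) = -26733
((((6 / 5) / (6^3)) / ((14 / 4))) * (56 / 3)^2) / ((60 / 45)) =56 / 135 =0.41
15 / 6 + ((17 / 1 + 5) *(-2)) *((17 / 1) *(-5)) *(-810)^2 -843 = 4907626319 / 2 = 2453813159.50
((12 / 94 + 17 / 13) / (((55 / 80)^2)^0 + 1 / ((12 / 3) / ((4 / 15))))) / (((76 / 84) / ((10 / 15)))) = 92085 / 92872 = 0.99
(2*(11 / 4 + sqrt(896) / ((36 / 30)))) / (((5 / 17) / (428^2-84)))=3423970 + 24901600*sqrt(14) / 3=34481721.86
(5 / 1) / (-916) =-5 / 916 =-0.01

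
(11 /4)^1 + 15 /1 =71 /4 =17.75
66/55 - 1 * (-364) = 1826/5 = 365.20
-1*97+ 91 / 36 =-3401 / 36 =-94.47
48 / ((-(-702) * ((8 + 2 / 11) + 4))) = 44 / 7839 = 0.01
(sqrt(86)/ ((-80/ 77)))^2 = 254947/ 3200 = 79.67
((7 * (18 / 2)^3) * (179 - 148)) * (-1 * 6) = -949158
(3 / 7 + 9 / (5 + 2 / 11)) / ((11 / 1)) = 288 / 1463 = 0.20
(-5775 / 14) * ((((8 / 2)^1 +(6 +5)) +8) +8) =-25575 / 2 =-12787.50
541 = 541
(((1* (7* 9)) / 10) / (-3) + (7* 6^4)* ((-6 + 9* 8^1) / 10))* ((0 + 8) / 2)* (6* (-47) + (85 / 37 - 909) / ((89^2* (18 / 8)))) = -296956053979172 / 4396155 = -67549040.92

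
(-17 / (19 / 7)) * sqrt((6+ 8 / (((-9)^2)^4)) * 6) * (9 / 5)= -3094 * sqrt(2292429) / 69255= -67.64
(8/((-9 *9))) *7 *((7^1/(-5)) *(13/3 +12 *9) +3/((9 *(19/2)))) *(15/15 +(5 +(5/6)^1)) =5715892/7695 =742.81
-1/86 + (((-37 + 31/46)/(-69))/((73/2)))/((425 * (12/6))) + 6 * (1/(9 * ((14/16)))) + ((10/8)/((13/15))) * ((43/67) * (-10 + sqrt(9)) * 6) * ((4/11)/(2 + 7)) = -0.82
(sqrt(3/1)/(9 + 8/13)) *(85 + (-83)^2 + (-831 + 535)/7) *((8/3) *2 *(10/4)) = 1682096 *sqrt(3)/175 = 16648.43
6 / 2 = 3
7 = 7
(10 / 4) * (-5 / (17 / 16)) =-200 / 17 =-11.76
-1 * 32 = -32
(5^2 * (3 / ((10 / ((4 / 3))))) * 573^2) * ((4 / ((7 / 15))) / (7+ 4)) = 196997400 / 77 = 2558407.79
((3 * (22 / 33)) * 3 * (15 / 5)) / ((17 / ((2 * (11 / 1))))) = 23.29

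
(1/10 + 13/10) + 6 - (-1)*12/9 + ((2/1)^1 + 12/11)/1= 1951/165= 11.82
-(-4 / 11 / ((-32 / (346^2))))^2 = -895745041 / 484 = -1850712.89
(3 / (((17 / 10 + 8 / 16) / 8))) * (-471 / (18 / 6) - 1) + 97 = -17893 / 11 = -1626.64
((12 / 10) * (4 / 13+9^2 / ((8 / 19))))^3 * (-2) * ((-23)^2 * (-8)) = 114933748713833277 / 1098500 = 104627900513.28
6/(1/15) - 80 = 10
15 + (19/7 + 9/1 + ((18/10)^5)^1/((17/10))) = 2813561/74375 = 37.83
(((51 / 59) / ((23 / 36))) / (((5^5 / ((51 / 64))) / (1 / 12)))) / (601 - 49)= 2601 / 49937600000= 0.00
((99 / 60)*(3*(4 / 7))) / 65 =99 / 2275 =0.04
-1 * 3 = -3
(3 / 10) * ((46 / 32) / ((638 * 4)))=69 / 408320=0.00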